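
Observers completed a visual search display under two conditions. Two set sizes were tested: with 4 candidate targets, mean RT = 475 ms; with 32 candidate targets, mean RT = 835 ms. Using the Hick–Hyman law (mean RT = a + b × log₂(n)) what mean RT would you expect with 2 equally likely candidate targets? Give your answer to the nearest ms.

355 ms

Fit slope and intercept:
  b = (835 − 475) / (log₂ 32 − log₂ 4) = 360 / (5 − 2) = 120 ms/bit
  a = 475 − 120 × 2 = 235 ms
Then RT(2) = 235 + 120 × log₂ 2 = 235 + 120 × 1 ≈ 355.000 ms.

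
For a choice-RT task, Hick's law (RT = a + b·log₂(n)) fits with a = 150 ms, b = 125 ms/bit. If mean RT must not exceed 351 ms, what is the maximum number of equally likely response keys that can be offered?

3

125·log₂ n ≤ 351 − 150 = 201, giving log₂ n ≤ 1.6080 and n ≤ 3.048. The largest whole number is 3.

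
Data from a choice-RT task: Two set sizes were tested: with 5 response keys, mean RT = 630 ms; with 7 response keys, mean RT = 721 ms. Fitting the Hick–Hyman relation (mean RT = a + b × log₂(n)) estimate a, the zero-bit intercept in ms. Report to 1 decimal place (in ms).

Slope: b = (721 − 630) / (log₂ 7 − log₂ 5) = 91/0.4854 = 187.464 ms/bit.
Intercept: a = 630 − 187.464·log₂(5) = 194.722 ms.

194.7 ms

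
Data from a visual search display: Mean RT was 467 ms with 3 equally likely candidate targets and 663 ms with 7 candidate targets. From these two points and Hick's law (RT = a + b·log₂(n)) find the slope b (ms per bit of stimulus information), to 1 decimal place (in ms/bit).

The slope on a log₂ axis is (663 − 467) / (2.8074 − 1.5850) = 160.341 ms/bit.

160.3 ms/bit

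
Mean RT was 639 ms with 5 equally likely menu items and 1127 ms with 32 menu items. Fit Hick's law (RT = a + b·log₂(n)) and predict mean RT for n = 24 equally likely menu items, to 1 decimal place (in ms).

1051.4 ms

RT is linear in log₂ n, so two points fix the line:
  b = (1127 − 639) / (log₂ 32 − log₂ 5) = 488 / (5 − 2.3219) = 182.221 ms/bit
  a = 639 − 182.221 × 2.3219 = 215.897 ms
Then RT(24) = 215.897 + 182.221 × log₂ 24 = 215.897 + 182.221 × 4.5850 ≈ 1051.372 ms.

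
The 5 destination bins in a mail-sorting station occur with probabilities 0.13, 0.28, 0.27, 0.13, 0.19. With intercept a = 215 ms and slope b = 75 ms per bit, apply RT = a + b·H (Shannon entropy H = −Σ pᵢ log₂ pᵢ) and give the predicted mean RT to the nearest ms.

Entropy contributions −pᵢ log₂ pᵢ: 0.3826, 0.5142, 0.5100, 0.3826, 0.4552; sum H = 2.2448 bits.
RT = a + bH = 215 + 75·2.2448 = 383.36 ms.

383 ms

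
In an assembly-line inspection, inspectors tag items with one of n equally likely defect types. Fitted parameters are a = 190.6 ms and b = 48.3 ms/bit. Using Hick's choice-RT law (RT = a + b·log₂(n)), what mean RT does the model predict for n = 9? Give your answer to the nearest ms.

344 ms

log₂(9) = 3.1699 bits, so RT = 190.6 + 48.3 × 3.1699 ≈ 343.707 ms.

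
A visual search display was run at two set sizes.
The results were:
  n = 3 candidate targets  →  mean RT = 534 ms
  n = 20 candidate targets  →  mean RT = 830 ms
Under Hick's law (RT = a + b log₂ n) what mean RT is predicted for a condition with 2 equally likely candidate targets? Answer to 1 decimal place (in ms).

Solve the two-equation system in a and b:
  b = (830 − 534) / (log₂ 20 − log₂ 3) = 296 / (4.3219 − 1.5850) = 108.149 ms/bit
  a = 534 − 108.149 × 1.5850 = 362.588 ms
Then RT(2) = 362.588 + 108.149 × log₂ 2 = 362.588 + 108.149 × 1 ≈ 470.737 ms.

470.7 ms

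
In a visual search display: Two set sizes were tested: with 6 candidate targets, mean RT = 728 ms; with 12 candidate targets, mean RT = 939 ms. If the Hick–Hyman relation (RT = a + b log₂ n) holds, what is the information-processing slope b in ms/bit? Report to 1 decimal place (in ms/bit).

211.0 ms/bit

Slope: b = (939 − 728) / (log₂ 12 − log₂ 6) = 211/1.0000 = 211.000 ms/bit.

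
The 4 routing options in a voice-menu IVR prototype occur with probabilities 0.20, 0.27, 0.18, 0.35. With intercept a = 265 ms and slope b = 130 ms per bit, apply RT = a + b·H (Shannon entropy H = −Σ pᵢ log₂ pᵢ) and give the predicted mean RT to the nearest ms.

Entropy contributions −pᵢ log₂ pᵢ: 0.4644, 0.5100, 0.4453, 0.5301; sum H = 1.9498 bits.
RT = a + bH = 265 + 130·1.9498 = 518.48 ms.

518 ms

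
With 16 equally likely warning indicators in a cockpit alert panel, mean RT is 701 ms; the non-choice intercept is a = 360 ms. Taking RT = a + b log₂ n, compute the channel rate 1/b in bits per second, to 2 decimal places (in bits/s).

Choice component = 701 − 360 = 341 ms over log₂(16) = 4 bits.
b = 341 / 4 = 85.250 ms/bit, so 1/b = 11.730 bits/s.

11.73 bits/s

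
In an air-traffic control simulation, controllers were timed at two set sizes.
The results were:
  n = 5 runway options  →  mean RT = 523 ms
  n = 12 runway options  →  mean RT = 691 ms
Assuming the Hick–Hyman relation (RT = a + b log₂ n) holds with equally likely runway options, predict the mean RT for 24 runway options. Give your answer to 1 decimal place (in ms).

Fit slope and intercept:
  b = (691 − 523) / (log₂ 12 − log₂ 5) = 168 / (3.5850 − 2.3219) = 133.013 ms/bit
  a = 523 − 133.013 × 2.3219 = 214.153 ms
Then RT(24) = 214.153 + 133.013 × log₂ 24 = 214.153 + 133.013 × 4.5850 ≈ 824.013 ms.

824.0 ms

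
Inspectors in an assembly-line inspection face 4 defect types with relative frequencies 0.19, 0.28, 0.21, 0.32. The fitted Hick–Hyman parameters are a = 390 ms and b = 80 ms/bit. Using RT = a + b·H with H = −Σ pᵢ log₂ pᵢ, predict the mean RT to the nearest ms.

H = 0.19·log₂(1/0.19) + 0.28·log₂(1/0.28) + 0.21·log₂(1/0.21) + 0.32·log₂(1/0.32) = 1.9683 bits.
RT = 390 + 80 × 1.9683 = 547.46 ms.

547 ms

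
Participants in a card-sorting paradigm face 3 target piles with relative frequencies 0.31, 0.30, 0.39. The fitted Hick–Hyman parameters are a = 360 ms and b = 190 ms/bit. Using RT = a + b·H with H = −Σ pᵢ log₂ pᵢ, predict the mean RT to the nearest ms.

659 ms

H = 0.31·log₂(1/0.31) + 0.30·log₂(1/0.30) + 0.39·log₂(1/0.39) = 1.5747 bits.
RT = 360 + 190 × 1.5747 = 659.19 ms.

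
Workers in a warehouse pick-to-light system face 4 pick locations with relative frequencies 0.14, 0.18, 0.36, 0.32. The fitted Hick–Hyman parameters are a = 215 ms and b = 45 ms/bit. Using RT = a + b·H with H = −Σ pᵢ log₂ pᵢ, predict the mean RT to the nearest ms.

300 ms

Entropy contributions −pᵢ log₂ pᵢ: 0.3971, 0.4453, 0.5306, 0.5260; sum H = 1.8991 bits.
RT = a + bH = 215 + 45·1.8991 = 300.46 ms.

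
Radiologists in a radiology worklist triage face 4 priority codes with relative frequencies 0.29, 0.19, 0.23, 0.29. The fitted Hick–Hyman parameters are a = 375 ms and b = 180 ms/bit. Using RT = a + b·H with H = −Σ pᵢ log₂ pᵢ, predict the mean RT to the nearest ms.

731 ms

Entropy contributions −pᵢ log₂ pᵢ: 0.5179, 0.4552, 0.4877, 0.5179; sum H = 1.9787 bits.
RT = a + bH = 375 + 180·1.9787 = 731.17 ms.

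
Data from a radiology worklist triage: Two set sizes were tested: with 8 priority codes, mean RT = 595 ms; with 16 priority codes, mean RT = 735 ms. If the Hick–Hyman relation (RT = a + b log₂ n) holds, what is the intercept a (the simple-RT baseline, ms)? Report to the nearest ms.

175 ms

The slope on a log₂ axis is (735 − 595) / (4 − 3) = 140 ms/bit.
a = RT₁ − b·log₂ n₁ = 595 − 140 × 3 = 175.000 ms.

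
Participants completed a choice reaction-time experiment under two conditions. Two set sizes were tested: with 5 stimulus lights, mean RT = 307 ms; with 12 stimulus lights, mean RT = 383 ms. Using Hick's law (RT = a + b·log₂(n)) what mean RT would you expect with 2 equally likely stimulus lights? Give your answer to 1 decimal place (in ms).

RT is linear in log₂ n, so two points fix the line:
  b = (383 − 307) / (log₂ 12 − log₂ 5) = 76 / (3.5850 − 2.3219) = 60.173 ms/bit
  a = 307 − 60.173 × 2.3219 = 167.284 ms
Then RT(2) = 167.284 + 60.173 × log₂ 2 = 167.284 + 60.173 × 1 ≈ 227.456 ms.

227.5 ms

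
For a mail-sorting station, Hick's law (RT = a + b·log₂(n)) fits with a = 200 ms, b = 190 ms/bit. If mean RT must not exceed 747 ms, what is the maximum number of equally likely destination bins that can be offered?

190·log₂ n ≤ 747 − 200 = 547, giving log₂ n ≤ 2.8789 and n ≤ 7.356. The largest whole number is 7.

7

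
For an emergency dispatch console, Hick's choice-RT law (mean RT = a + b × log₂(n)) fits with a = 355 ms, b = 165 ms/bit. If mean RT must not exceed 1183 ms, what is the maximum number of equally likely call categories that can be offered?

Information budget: (1183 − 355)/165 = 5.0182 bits, so n ≤ 2^5.0182 = 32.406 → at most 32.

32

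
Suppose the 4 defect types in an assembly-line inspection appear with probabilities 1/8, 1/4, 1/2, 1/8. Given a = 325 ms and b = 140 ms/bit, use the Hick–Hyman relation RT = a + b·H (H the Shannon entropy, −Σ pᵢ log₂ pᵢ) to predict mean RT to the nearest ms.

Each term −pᵢ log₂ pᵢ: 0.125·3 + 0.25·2 + 0.5·1 + 0.125·3; summed, H = 1.750 bits.
Mean RT = a + bH = 325 + 140·1.750 = 570.00 ms.

570 ms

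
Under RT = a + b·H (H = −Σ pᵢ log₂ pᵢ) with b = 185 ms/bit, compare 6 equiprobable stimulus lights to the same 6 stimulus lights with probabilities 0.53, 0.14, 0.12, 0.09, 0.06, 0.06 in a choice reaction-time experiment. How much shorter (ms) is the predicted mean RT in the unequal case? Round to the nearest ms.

Equiprobable entropy H₀ = log₂ 6 = 2.5850 bits.
Skewed entropy H = −Σ pᵢ log₂ pᵢ = 2.0493 bits.
ΔRT = b·(H₀ − H) = 185 × 0.5356 = 99.09 ms.

99 ms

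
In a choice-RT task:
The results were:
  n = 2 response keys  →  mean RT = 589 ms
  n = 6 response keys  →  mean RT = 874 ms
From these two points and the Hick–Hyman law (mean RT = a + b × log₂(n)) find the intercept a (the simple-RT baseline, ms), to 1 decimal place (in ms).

409.2 ms

The slope on a log₂ axis is (874 − 589) / (2.5850 − 1) = 179.815 ms/bit.
a = RT₁ − b·log₂ n₁ = 589 − 179.815 × 1 = 409.185 ms.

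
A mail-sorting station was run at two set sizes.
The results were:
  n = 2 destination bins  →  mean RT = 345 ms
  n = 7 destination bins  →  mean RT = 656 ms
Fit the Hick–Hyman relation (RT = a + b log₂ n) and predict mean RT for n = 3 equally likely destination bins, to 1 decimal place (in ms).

Fit slope and intercept:
  b = (656 − 345) / (log₂ 7 − log₂ 2) = 311 / (2.8074 − 1) = 172.075 ms/bit
  a = 345 − 172.075 × 1 = 172.925 ms
Then RT(3) = 172.925 + 172.075 × log₂ 3 = 172.925 + 172.075 × 1.5850 ≈ 445.657 ms.

445.7 ms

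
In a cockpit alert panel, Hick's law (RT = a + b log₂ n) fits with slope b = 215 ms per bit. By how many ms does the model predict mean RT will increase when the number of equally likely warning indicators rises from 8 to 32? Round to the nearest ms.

430 ms

Only the slope matters, since a is common to both: ΔRT = b·log₂(n₂/n₁).
log₂(32) − log₂(8) = log₂(32/8) = log₂(4) = 2.
ΔRT = 215 × 2.0000 = 430.000 ms.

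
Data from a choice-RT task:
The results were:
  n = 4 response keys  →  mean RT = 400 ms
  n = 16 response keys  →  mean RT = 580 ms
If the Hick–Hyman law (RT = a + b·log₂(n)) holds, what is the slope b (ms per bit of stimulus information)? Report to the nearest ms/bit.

b = (RT₂ − RT₁)/(log₂ n₂ − log₂ n₁) = (580 − 400)/(4 − 2) = 90 ms/bit.

90 ms/bit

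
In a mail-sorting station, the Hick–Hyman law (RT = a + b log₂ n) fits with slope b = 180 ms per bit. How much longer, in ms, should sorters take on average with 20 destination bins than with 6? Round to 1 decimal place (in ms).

Only the slope matters, since a is common to both: ΔRT = b·log₂(n₂/n₁).
log₂(20) − log₂(6) = 4.3219 − 2.5850 = 1.7370.
ΔRT = 180 × 1.7370 = 312.654 ms.

312.7 ms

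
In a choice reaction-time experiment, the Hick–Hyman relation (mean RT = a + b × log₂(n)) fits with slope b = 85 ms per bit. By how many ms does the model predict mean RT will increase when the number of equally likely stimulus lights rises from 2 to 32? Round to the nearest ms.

Only the slope matters, since a is common to both: ΔRT = b·log₂(n₂/n₁).
log₂(32) − log₂(2) = log₂(32/2) = log₂(16) = 4.
ΔRT = 85 × 4.0000 = 340.000 ms.

340 ms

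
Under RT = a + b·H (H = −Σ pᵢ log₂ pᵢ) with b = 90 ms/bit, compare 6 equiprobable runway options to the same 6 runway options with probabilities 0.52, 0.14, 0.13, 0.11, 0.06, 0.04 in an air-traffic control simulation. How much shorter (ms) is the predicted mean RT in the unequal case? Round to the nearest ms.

48 ms

The RT saving is b·ΔH. Equiprobable H₀ = log₂(6) = 2.5850 bits; with the given probabilities H = 2.0499 bits.
b·(H₀ − H) = 90 × (2.5850 − 2.0499) = 48.16 ms.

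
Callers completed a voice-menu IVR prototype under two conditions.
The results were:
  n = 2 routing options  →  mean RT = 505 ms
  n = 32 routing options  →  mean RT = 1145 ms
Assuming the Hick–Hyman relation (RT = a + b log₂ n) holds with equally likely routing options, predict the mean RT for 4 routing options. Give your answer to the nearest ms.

With log₂ n on the abscissa the relation is linear; from the two conditions:
  b = (1145 − 505) / (log₂ 32 − log₂ 2) = 640 / (5 − 1) = 160 ms/bit
  a = 505 − 160 × 1 = 345 ms
Then RT(4) = 345 + 160 × log₂ 4 = 345 + 160 × 2 ≈ 665.000 ms.

665 ms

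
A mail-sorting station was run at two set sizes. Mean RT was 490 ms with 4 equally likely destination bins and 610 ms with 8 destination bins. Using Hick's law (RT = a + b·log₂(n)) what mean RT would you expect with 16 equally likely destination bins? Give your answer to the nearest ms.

730 ms

RT is linear in log₂ n, so two points fix the line:
  b = (610 − 490) / (log₂ 8 − log₂ 4) = 120 / (3 − 2) = 120 ms/bit
  a = 490 − 120 × 2 = 250 ms
Then RT(16) = 250 + 120 × log₂ 16 = 250 + 120 × 4 ≈ 730.000 ms.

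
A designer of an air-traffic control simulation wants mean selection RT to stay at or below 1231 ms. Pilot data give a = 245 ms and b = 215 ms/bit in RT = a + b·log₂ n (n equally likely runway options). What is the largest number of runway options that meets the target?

215·log₂ n ≤ 1231 − 245 = 986, giving log₂ n ≤ 4.5860 and n ≤ 24.018. The largest whole number is 24.

24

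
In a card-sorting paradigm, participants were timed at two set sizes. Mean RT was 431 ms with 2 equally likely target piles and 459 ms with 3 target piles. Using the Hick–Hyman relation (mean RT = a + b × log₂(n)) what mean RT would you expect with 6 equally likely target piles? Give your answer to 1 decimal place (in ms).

RT is linear in log₂ n, so two points fix the line:
  b = (459 − 431) / (log₂ 3 − log₂ 2) = 28 / (1.5850 − 1) = 47.866 ms/bit
  a = 431 − 47.866 × 1 = 383.134 ms
Then RT(6) = 383.134 + 47.866 × log₂ 6 = 383.134 + 47.866 × 2.5850 ≈ 506.866 ms.

506.9 ms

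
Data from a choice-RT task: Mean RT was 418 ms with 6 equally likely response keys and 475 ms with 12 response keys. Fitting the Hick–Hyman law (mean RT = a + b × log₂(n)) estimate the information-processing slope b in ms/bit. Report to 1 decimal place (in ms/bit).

Slope: b = (475 − 418) / (log₂ 12 − log₂ 6) = 57/1.0000 = 57.000 ms/bit.

57.0 ms/bit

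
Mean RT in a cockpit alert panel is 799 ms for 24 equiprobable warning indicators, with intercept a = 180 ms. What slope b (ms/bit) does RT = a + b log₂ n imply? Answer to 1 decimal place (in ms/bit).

135.0 ms/bit

log₂(24) = 4.5850 bits.
b = (RT − a)/log₂ n = (799 − 180) / 4.5850 = 135.007 ms/bit.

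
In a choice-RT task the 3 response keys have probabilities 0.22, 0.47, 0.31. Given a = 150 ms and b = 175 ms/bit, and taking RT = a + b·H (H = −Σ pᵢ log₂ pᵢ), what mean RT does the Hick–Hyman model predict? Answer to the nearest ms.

415 ms

Entropy contributions −pᵢ log₂ pᵢ: 0.4806, 0.5120, 0.5238; sum H = 1.5163 bits.
RT = a + bH = 150 + 175·1.5163 = 415.36 ms.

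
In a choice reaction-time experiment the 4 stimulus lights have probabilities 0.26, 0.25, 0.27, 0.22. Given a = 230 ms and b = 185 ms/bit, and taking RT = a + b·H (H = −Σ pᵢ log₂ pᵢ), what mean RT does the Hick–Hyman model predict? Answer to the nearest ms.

H = 0.26·log₂(1/0.26) + 0.25·log₂(1/0.25) + 0.27·log₂(1/0.27) + 0.22·log₂(1/0.22) = 1.9959 bits.
RT = 230 + 185 × 1.9959 = 599.24 ms.

599 ms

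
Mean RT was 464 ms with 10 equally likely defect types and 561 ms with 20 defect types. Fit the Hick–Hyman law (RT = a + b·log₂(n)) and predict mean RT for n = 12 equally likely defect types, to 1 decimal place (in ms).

489.5 ms

RT is linear in log₂ n, so two points fix the line:
  b = (561 − 464) / (log₂ 20 − log₂ 10) = 97 / (4.3219 − 3.3219) = 97.000 ms/bit
  a = 464 − 97.000 × 3.3219 = 141.773 ms
Then RT(12) = 141.773 + 97.000 × log₂ 12 = 141.773 + 97.000 × 3.5850 ≈ 489.514 ms.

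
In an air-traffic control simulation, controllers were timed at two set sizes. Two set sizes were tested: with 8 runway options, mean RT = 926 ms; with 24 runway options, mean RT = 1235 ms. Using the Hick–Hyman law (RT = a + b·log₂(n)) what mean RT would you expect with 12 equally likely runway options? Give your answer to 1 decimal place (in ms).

Solve the two-equation system in a and b:
  b = (1235 − 926) / (log₂ 24 − log₂ 8) = 309 / (4.5850 − 3) = 194.957 ms/bit
  a = 926 − 194.957 × 3 = 341.128 ms
Then RT(12) = 341.128 + 194.957 × log₂ 12 = 341.128 + 194.957 × 3.5850 ≈ 1040.043 ms.

1040.0 ms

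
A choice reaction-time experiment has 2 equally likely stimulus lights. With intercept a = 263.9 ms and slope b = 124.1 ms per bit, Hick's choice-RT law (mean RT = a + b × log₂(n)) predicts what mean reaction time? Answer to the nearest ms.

388 ms

log₂(2) = 1 bits, so RT = 263.9 + 124.1 × 1 ≈ 388.000 ms.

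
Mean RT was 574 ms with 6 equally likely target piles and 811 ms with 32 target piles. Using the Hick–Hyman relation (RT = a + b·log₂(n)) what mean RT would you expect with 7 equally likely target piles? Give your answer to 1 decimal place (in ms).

595.8 ms

Solve the two-equation system in a and b:
  b = (811 − 574) / (log₂ 32 − log₂ 6) = 237 / (5 − 2.5850) = 98.135 ms/bit
  a = 574 − 98.135 × 2.5850 = 320.324 ms
Then RT(7) = 320.324 + 98.135 × log₂ 7 = 320.324 + 98.135 × 2.8074 ≈ 595.825 ms.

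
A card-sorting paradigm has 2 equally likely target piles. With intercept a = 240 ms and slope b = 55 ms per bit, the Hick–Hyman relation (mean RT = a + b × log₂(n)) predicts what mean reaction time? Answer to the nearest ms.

295 ms

log₂(2) = 1 bits, so RT = 240 + 55 × 1 ≈ 295.000 ms.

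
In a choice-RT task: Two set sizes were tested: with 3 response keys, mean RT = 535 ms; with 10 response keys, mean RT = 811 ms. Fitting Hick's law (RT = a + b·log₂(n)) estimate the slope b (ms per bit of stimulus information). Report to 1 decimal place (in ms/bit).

Slope: b = (811 − 535) / (log₂ 10 − log₂ 3) = 276/1.7370 = 158.898 ms/bit.

158.9 ms/bit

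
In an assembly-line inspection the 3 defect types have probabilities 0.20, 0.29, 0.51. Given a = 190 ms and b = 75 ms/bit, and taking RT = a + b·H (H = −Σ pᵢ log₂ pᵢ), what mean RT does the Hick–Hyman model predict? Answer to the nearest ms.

Entropy contributions −pᵢ log₂ pᵢ: 0.4644, 0.5179, 0.4954; sum H = 1.4777 bits.
RT = a + bH = 190 + 75·1.4777 = 300.83 ms.

301 ms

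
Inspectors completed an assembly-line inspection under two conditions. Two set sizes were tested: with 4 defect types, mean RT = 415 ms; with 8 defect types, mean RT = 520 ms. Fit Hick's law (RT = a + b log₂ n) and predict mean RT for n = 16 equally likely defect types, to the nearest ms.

Fit slope and intercept:
  b = (520 − 415) / (log₂ 8 − log₂ 4) = 105 / (3 − 2) = 105 ms/bit
  a = 415 − 105 × 2 = 205 ms
Then RT(16) = 205 + 105 × log₂ 16 = 205 + 105 × 4 ≈ 625.000 ms.

625 ms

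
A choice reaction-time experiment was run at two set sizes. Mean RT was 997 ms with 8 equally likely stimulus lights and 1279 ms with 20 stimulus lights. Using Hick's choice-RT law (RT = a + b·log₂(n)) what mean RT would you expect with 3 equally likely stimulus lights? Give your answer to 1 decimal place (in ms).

695.1 ms

Solve the two-equation system in a and b:
  b = (1279 − 997) / (log₂ 20 − log₂ 8) = 282 / (4.3219 − 3) = 213.325 ms/bit
  a = 997 − 213.325 × 3 = 357.026 ms
Then RT(3) = 357.026 + 213.325 × log₂ 3 = 357.026 + 213.325 × 1.5850 ≈ 695.137 ms.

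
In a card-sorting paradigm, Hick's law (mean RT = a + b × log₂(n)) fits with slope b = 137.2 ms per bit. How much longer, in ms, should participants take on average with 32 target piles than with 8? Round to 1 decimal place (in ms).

274.4 ms

ΔRT = (a + b log₂ n₂) − (a + b log₂ n₁) = b·(log₂ n₂ − log₂ n₁).
log₂(32) − log₂(8) = log₂(32/8) = log₂(4) = 2.
ΔRT = 137.2 × 2.0000 = 274.400 ms.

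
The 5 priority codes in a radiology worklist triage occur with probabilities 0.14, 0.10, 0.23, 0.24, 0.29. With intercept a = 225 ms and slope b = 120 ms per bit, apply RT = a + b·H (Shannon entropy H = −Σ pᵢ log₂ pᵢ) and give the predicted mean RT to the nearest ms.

Entropy contributions −pᵢ log₂ pᵢ: 0.3971, 0.3322, 0.4877, 0.4941, 0.5179; sum H = 2.2290 bits.
RT = a + bH = 225 + 120·2.2290 = 492.48 ms.

492 ms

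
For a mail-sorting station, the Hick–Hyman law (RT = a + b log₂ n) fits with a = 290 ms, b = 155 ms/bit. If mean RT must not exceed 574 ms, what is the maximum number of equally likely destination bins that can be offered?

3

Set 290 + 155·log₂ n ≤ 574 → log₂ n ≤ (574 − 290)/155 = 1.8323.
So n ≤ 2^1.8323 = 3.561; the largest integer n is 3.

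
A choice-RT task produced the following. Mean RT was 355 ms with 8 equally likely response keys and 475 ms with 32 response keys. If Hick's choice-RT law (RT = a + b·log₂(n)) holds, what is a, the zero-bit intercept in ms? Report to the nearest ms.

b = (RT₂ − RT₁)/(log₂ n₂ − log₂ n₁) = (475 − 355)/(5 − 3) = 60 ms/bit.
a = RT₁ − b·log₂ n₁ = 355 − 60 × 3 = 175.000 ms.

175 ms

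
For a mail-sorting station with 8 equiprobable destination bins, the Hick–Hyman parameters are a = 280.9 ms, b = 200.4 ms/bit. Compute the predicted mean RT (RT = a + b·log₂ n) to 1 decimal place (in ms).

log₂(8) = 3 bits, so RT = 280.9 + 200.4 × 3 ≈ 882.100 ms.

882.1 ms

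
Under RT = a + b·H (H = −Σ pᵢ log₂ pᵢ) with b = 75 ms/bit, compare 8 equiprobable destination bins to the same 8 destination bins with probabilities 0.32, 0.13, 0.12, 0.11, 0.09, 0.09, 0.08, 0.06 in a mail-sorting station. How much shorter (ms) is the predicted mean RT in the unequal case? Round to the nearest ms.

Equiprobable entropy H₀ = log₂ 8 = 3.0000 bits.
Skewed entropy H = −Σ pᵢ log₂ pᵢ = 2.7864 bits.
ΔRT = b·(H₀ − H) = 75 × 0.2136 = 16.02 ms.

16 ms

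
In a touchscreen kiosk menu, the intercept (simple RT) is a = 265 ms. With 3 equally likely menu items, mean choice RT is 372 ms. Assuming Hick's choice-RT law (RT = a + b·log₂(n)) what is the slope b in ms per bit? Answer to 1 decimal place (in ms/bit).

67.5 ms/bit

3 alternatives carry log₂ 3 = 1.5850 bits; the choice cost is 372 − 265 = 107 ms, so b = 107/1.5850 = 67.509 ms/bit.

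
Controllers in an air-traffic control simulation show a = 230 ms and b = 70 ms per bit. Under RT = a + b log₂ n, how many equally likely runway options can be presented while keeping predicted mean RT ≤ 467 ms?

Set 230 + 70·log₂ n ≤ 467 → log₂ n ≤ (467 − 230)/70 = 3.3857.
So n ≤ 2^3.3857 = 10.452; the largest integer n is 10.

10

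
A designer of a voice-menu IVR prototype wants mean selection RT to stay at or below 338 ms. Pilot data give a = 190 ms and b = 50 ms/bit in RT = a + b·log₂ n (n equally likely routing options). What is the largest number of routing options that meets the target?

50·log₂ n ≤ 338 − 190 = 148, giving log₂ n ≤ 2.9600 and n ≤ 7.781. The largest whole number is 7.

7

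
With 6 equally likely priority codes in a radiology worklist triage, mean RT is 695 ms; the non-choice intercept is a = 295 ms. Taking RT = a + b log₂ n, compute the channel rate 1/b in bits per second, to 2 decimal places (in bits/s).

Choice component = 695 − 295 = 400 ms over log₂(6) = 2.5850 bits.
b = 400 / 2.5850 = 154.741 ms/bit, so 1/b = 6.462 bits/s.

6.46 bits/s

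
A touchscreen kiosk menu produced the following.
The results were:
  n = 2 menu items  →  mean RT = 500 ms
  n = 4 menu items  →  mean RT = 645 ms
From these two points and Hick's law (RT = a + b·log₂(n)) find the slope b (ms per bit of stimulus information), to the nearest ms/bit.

145 ms/bit

The slope on a log₂ axis is (645 − 500) / (2 − 1) = 145 ms/bit.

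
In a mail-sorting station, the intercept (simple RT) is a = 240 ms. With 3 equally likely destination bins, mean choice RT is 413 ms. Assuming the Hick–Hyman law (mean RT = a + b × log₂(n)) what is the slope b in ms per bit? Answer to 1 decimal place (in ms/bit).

109.2 ms/bit

3 alternatives carry log₂ 3 = 1.5850 bits; the choice cost is 413 − 240 = 173 ms, so b = 173/1.5850 = 109.151 ms/bit.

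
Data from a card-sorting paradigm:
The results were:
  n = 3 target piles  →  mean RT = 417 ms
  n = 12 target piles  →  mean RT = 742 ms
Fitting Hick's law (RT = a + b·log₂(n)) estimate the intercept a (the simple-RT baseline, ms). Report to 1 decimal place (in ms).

159.4 ms

The slope on a log₂ axis is (742 − 417) / (3.5850 − 1.5850) = 162.500 ms/bit.
a = RT₁ − b·log₂ n₁ = 417 − 162.500 × 1.5850 = 159.444 ms.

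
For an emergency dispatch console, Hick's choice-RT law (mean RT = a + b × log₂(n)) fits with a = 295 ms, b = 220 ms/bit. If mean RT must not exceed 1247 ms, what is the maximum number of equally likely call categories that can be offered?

Information budget: (1247 − 295)/220 = 4.3273 bits, so n ≤ 2^4.3273 = 20.074 → at most 20.

20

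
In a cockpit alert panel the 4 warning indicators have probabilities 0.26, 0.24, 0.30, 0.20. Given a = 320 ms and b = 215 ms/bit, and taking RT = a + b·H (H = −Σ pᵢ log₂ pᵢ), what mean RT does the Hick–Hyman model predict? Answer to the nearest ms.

H = 0.26·log₂(1/0.26) + 0.24·log₂(1/0.24) + 0.30·log₂(1/0.30) + 0.20·log₂(1/0.20) = 1.9849 bits.
RT = 320 + 215 × 1.9849 = 746.75 ms.

747 ms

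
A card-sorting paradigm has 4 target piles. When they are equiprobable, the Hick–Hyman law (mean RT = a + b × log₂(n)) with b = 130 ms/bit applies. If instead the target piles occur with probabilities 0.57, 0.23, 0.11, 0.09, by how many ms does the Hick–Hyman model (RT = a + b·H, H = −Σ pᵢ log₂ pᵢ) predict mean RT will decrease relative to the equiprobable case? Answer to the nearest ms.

The RT saving is b·ΔH. Equiprobable H₀ = log₂(4) = 2.0000 bits; with the given probabilities H = 1.6129 bits.
b·(H₀ − H) = 130 × (2.0000 − 1.6129) = 50.33 ms.

50 ms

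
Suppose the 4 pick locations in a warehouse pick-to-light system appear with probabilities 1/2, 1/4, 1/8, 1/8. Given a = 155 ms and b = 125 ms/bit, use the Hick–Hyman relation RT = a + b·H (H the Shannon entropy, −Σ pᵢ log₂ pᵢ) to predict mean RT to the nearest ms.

374 ms

H = −Σ pᵢ log₂ pᵢ = 0.5·1 + 0.25·2 + 0.125·3 + 0.125·3 = 1.750 bits.
RT = 155 + 125 × 1.750 = 373.75 ms.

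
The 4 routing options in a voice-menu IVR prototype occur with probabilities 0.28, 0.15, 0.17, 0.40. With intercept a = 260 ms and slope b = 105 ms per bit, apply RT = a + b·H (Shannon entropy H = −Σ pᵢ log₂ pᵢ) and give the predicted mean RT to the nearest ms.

Entropy contributions −pᵢ log₂ pᵢ: 0.5142, 0.4105, 0.4346, 0.5288; sum H = 1.8881 bits.
RT = a + bH = 260 + 105·1.8881 = 458.25 ms.

458 ms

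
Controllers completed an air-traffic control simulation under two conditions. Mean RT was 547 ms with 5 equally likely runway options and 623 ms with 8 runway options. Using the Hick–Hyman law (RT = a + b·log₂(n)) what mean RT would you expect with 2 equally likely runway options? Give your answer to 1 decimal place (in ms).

Solve the two-equation system in a and b:
  b = (623 − 547) / (log₂ 8 − log₂ 5) = 76 / (3 − 2.3219) = 112.083 ms/bit
  a = 547 − 112.083 × 2.3219 = 286.752 ms
Then RT(2) = 286.752 + 112.083 × log₂ 2 = 286.752 + 112.083 × 1 ≈ 398.835 ms.

398.8 ms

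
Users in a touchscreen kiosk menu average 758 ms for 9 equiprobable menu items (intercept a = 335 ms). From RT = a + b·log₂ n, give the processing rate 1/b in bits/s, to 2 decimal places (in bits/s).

Choice component = 758 − 335 = 423 ms over log₂(9) = 3.1699 bits.
b = 423 / 3.1699 = 133.442 ms/bit, so 1/b = 7.494 bits/s.

7.49 bits/s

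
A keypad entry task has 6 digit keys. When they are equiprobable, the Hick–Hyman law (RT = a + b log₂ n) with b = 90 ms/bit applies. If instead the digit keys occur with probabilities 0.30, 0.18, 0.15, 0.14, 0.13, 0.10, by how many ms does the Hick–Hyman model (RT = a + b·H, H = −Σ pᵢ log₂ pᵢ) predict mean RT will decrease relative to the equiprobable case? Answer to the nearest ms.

The RT saving is b·ΔH. Equiprobable H₀ = log₂(6) = 2.5850 bits; with the given probabilities H = 2.4889 bits.
b·(H₀ − H) = 90 × (2.5850 − 2.4889) = 8.65 ms.

9 ms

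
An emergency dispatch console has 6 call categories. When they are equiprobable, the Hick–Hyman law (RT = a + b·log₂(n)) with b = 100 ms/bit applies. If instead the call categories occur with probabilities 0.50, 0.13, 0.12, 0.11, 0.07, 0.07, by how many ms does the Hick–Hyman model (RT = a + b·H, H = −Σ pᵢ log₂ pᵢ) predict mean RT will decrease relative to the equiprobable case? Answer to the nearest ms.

45 ms

Equiprobable entropy H₀ = log₂ 6 = 2.5850 bits.
Skewed entropy H = −Σ pᵢ log₂ pᵢ = 2.1371 bits.
ΔRT = b·(H₀ − H) = 100 × 0.4479 = 44.79 ms.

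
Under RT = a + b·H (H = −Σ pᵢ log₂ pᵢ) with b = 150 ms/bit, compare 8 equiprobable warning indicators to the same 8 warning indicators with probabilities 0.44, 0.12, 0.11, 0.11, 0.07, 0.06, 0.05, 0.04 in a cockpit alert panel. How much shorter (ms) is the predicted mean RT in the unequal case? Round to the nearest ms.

The RT saving is b·ΔH. Equiprobable H₀ = log₂(8) = 3.0000 bits; with the given probabilities H = 2.5027 bits.
b·(H₀ − H) = 150 × (3.0000 − 2.5027) = 74.59 ms.

75 ms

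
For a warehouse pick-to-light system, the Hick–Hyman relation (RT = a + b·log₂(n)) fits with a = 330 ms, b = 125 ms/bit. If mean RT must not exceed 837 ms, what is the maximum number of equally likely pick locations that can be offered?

16

Set 330 + 125·log₂ n ≤ 837 → log₂ n ≤ (837 − 330)/125 = 4.0560.
So n ≤ 2^4.0560 = 16.633; the largest integer n is 16.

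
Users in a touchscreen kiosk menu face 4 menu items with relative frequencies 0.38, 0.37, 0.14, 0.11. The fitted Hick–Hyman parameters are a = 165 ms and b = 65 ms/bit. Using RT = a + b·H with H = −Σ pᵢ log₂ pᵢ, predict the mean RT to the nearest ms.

H = 0.38·log₂(1/0.38) + 0.37·log₂(1/0.37) + 0.14·log₂(1/0.14) + 0.11·log₂(1/0.11) = 1.8086 bits.
RT = 165 + 65 × 1.8086 = 282.56 ms.

283 ms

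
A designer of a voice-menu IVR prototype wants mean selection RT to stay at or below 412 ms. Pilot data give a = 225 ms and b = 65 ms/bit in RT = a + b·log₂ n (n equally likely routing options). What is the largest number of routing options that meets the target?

65·log₂ n ≤ 412 − 225 = 187, giving log₂ n ≤ 2.8769 and n ≤ 7.346. The largest whole number is 7.

7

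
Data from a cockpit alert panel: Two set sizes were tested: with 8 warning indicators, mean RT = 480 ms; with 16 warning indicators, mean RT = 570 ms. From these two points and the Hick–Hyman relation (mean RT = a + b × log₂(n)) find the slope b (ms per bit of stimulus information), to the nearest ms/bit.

90 ms/bit

Slope: b = (570 − 480) / (log₂ 16 − log₂ 8) = 90/1.0000 = 90 ms/bit.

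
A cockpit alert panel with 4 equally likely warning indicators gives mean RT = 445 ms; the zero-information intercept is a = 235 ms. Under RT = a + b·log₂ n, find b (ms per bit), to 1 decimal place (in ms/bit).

105.0 ms/bit

4 alternatives carry log₂ 4 = 2 bits; the choice cost is 445 − 235 = 210 ms, so b = 210/2 = 105.000 ms/bit.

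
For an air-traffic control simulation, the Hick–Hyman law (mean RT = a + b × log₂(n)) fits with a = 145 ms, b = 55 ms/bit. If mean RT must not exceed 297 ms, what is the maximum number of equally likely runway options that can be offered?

Information budget: (297 − 145)/55 = 2.7636 bits, so n ≤ 2^2.7636 = 6.791 → at most 6.

6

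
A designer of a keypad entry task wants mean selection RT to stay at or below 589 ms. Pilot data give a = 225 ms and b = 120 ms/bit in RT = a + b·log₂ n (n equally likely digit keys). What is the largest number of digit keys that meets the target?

Set 225 + 120·log₂ n ≤ 589 → log₂ n ≤ (589 − 225)/120 = 3.0333.
So n ≤ 2^3.0333 = 8.187; the largest integer n is 8.

8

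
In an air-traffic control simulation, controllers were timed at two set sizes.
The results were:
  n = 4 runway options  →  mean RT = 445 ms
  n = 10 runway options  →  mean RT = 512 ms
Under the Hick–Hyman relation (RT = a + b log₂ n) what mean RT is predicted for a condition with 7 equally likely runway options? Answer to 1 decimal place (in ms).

RT is linear in log₂ n, so two points fix the line:
  b = (512 − 445) / (log₂ 10 − log₂ 4) = 67 / (3.3219 − 2) = 50.684 ms/bit
  a = 445 − 50.684 × 2 = 343.633 ms
Then RT(7) = 343.633 + 50.684 × log₂ 7 = 343.633 + 50.684 × 2.8074 ≈ 485.920 ms.

485.9 ms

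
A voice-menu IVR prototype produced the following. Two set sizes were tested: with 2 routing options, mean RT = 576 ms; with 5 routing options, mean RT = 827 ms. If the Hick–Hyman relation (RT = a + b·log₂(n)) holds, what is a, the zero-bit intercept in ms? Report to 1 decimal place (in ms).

b = (RT₂ − RT₁)/(log₂ n₂ − log₂ n₁) = (827 − 576)/(2.3219 − 1) = 189.874 ms/bit.
Intercept: a = 576 − 189.874·log₂(2) = 386.126 ms.

386.1 ms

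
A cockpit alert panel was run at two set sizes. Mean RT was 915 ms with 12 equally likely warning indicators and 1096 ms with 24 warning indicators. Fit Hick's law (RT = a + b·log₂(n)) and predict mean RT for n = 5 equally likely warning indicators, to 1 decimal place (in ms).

686.4 ms

With log₂ n on the abscissa the relation is linear; from the two conditions:
  b = (1096 − 915) / (log₂ 24 − log₂ 12) = 181 / (4.5850 − 3.5850) = 181.000 ms/bit
  a = 915 − 181.000 × 3.5850 = 266.122 ms
Then RT(5) = 266.122 + 181.000 × log₂ 5 = 266.122 + 181.000 × 2.3219 ≈ 686.391 ms.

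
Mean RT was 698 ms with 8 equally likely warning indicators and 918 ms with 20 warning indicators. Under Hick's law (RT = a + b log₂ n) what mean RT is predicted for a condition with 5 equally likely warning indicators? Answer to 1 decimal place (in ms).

With log₂ n on the abscissa the relation is linear; from the two conditions:
  b = (918 − 698) / (log₂ 20 − log₂ 8) = 220 / (4.3219 − 3) = 166.424 ms/bit
  a = 698 − 166.424 × 3 = 198.729 ms
Then RT(5) = 198.729 + 166.424 × log₂ 5 = 198.729 + 166.424 × 2.3219 ≈ 585.153 ms.

585.2 ms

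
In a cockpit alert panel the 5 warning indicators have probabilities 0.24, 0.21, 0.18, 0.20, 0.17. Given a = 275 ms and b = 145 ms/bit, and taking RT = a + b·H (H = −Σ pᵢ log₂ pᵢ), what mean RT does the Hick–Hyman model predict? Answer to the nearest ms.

610 ms

Entropy contributions −pᵢ log₂ pᵢ: 0.4941, 0.4728, 0.4453, 0.4644, 0.4346; sum H = 2.3112 bits.
RT = a + bH = 275 + 145·2.3112 = 610.13 ms.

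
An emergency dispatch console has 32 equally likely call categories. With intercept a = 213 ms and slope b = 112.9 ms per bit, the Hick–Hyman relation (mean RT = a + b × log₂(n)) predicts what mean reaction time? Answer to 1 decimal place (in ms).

log₂(32) = 5 bits, so RT = 213 + 112.9 × 5 ≈ 777.500 ms.

777.5 ms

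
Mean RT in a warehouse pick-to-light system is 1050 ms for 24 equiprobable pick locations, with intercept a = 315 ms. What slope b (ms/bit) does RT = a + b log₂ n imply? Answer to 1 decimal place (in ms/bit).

160.3 ms/bit

log₂(24) = 4.5850 bits.
b = (RT − a)/log₂ n = (1050 − 315) / 4.5850 = 160.307 ms/bit.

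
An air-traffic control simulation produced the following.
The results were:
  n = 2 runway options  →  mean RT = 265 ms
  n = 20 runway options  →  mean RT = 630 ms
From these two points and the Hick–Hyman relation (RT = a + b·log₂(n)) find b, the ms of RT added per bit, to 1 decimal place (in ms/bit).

109.9 ms/bit

Slope: b = (630 − 265) / (log₂ 20 − log₂ 2) = 365/3.3219 = 109.876 ms/bit.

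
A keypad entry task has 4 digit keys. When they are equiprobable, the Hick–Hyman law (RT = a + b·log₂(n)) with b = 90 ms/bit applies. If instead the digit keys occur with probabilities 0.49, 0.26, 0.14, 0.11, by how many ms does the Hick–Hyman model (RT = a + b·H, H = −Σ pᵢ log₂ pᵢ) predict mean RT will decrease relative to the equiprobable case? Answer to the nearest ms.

22 ms

The RT saving is b·ΔH. Equiprobable H₀ = log₂(4) = 2.0000 bits; with the given probabilities H = 1.7570 bits.
b·(H₀ − H) = 90 × (2.0000 − 1.7570) = 21.87 ms.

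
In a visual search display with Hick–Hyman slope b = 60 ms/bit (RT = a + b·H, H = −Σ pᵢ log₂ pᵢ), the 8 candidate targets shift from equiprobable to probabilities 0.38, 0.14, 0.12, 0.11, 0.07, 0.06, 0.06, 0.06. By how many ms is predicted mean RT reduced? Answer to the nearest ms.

21 ms

The RT saving is b·ΔH. Equiprobable H₀ = log₂(8) = 3.0000 bits; with the given probabilities H = 2.6441 bits.
b·(H₀ − H) = 60 × (3.0000 − 2.6441) = 21.36 ms.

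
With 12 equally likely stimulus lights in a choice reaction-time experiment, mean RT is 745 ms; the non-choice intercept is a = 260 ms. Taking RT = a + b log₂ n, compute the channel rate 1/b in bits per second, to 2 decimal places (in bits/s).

7.39 bits/s

b = (745 − 260)/log₂ 12 = 485/3.5850 = 135.287 ms per bit = 0.13529 s/bit; the reciprocal is 7.392 bits/s.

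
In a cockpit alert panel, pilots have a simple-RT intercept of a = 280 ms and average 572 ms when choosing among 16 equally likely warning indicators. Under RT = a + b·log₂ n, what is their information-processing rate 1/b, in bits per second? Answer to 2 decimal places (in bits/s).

13.70 bits/s

Choice component = 572 − 280 = 292 ms over log₂(16) = 4 bits.
b = 292 / 4 = 73.000 ms/bit, so 1/b = 13.699 bits/s.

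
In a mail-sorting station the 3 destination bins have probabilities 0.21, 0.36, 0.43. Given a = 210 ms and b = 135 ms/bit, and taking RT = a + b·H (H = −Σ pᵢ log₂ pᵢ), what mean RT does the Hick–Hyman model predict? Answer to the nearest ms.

Entropy contributions −pᵢ log₂ pᵢ: 0.4728, 0.5306, 0.5236; sum H = 1.5270 bits.
RT = a + bH = 210 + 135·1.5270 = 416.15 ms.

416 ms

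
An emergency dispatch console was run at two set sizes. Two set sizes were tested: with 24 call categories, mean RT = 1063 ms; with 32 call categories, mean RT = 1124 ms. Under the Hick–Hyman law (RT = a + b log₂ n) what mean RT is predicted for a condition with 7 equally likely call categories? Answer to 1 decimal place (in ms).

801.7 ms

With log₂ n on the abscissa the relation is linear; from the two conditions:
  b = (1124 − 1063) / (log₂ 32 − log₂ 24) = 61 / (5 − 4.5850) = 146.975 ms/bit
  a = 1063 − 146.975 × 4.5850 = 389.127 ms
Then RT(7) = 389.127 + 146.975 × log₂ 7 = 389.127 + 146.975 × 2.8074 ≈ 801.737 ms.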